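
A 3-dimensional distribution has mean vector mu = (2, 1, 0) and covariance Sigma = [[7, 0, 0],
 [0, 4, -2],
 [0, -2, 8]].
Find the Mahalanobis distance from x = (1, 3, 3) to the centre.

Step 1 — centre the observation: (x - mu) = (-1, 2, 3).

Step 2 — invert Sigma (cofactor / det for 3×3, or solve directly):
  Sigma^{-1} = [[0.1429, 0, 0],
 [0, 0.2857, 0.0714],
 [0, 0.0714, 0.1429]].

Step 3 — form the quadratic (x - mu)^T · Sigma^{-1} · (x - mu):
  Sigma^{-1} · (x - mu) = (-0.1429, 0.7857, 0.5714).
  (x - mu)^T · [Sigma^{-1} · (x - mu)] = (-1)·(-0.1429) + (2)·(0.7857) + (3)·(0.5714) = 3.4286.

Step 4 — take square root: d = √(3.4286) ≈ 1.8516.

d(x, mu) = √(3.4286) ≈ 1.8516


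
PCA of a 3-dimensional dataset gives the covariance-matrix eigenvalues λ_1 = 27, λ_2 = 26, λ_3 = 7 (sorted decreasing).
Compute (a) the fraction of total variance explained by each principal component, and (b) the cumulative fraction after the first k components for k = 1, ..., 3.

Step 1 — total variance = trace(Sigma) = Σ λ_i = 27 + 26 + 7 = 60.

Step 2 — fraction explained by component i = λ_i / Σ λ:
  PC1: 27/60 = 0.45
  PC2: 26/60 = 0.4333
  PC3: 7/60 = 0.1167

Step 3 — cumulative fraction after k components = (λ_1 + ... + λ_k) / Σ λ:
  k = 1: 27/60 = 0.45
  k = 2: (27 + 26)/60 = 53/60 = 0.8833
  k = 3: (27 + 26 + 7)/60 = 60/60 = 1

Summary (fraction, with percent):

explained: PC1 0.45 (45%), PC2 0.4333 (43.33%), PC3 0.1167 (11.67%);  cumulative: 0.45, 0.8833, 1


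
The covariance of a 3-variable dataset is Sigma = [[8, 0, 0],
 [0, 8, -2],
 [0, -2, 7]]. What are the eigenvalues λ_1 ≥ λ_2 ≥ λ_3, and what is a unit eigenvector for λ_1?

Step 1 — characteristic polynomial p(λ) = det(λI - Sigma) = λ³ - tr·λ² + c_1·λ - det, where tr = trace, c_1 = sum of the principal 2×2 minors, det = det(Sigma):
  tr = 8 + 8 + 7 = 23,
  c_1 = (8·8 - (0)²) + (8·7 - (0)²) + (8·7 - (-2)²) = 64 + 56 + 52 = 172,
  det = 8·(8·7 - (-2)²) - (0)·((0)·7 - (-2)·(0)) + (0)·((0)·(-2) - 8·(0)) = 8·(52) - (0)·(0) + (0)·(0) = 416.
  So p(λ) = λ³ - 23λ² + 172λ - 416.
Step 2 — look for an integer root (rational root theorem: any rational root is an integer divisor of 416). Testing λ = 8:
  p(8) = 512 - 1472 + 1376 - 416 = 0  ✓
  Dividing out (λ - 8): p(λ) = (λ - 8)(λ² - 15λ + 52).
Step 3 — remaining eigenvalues from the quadratic λ² - 15λ + 52 = 0:
  Δ = 15² - 4·52 = 225 - 208 = 17,  λ = (15 ± √17)/2 = (15 ± 4.1231)/2 ≈ 9.5616 or 5.4384.
  Sorted: λ_1 = 9.5616,  λ_2 = 8,  λ_3 = 5.4384  (check: sum = 23 = tr ✓).

Step 4 — unit eigenvector for λ_1 ≈ 9.5616: v spans the null space of (Sigma - λ_1 I), whose rows are
  r_1 = (-1.5616, 0, 0),  r_2 = (0, -1.5616, -2),  r_3 = (0, -2, -2.5616).
  v is orthogonal to every row, so take v ∝ r_1 × r_2 = ((0)·(-2) - (0)·(-1.5616), (0)·(0) - (-1.5616)·(-2), (-1.5616)·(-1.5616) - (0)·(0)) ≈ (0, -3.1231, 2.4384).
  Rescale (multiply by -1 so the first nonzero entry is positive): u = (0, 3.1231, -2.4384).
  ||u|| = √((0)² + (3.1231)² + (-2.4384)²) = √(15.6998) ≈ 3.9623,  v_1 = u/||u|| ≈ (0, 0.7882, -0.6154) (||v_1|| = 1).

λ_1 = 9.5616,  λ_2 = 8,  λ_3 = 5.4384;  v_1 ≈ (0, 0.7882, -0.6154)


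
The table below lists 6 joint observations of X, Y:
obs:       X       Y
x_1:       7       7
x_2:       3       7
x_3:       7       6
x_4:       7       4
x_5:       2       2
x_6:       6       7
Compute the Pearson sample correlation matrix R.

Step 1 — column means:
  mean(X) = (7 + 3 + 7 + 7 + 2 + 6) / 6 = 32/6 = 5.3333
  mean(Y) = (7 + 7 + 6 + 4 + 2 + 7) / 6 = 33/6 = 5.5

Step 2 — sample variances and covariances s[i,j] = (1/(n-1)) · Σ_k (x_{k,i} - mean_i) · (x_{k,j} - mean_j), with n-1 = 5:
  s[X,X] = ((1.6667)·(1.6667) + (-2.3333)·(-2.3333) + (1.6667)·(1.6667) + (1.6667)·(1.6667) + (-3.3333)·(-3.3333) + (0.6667)·(0.6667)) / 5 = 25.3333/5 = 5.0667
  s[X,Y] = ((1.6667)·(1.5) + (-2.3333)·(1.5) + (1.6667)·(0.5) + (1.6667)·(-1.5) + (-3.3333)·(-3.5) + (0.6667)·(1.5)) / 5 = 10/5 = 2
  s[Y,Y] = ((1.5)·(1.5) + (1.5)·(1.5) + (0.5)·(0.5) + (-1.5)·(-1.5) + (-3.5)·(-3.5) + (1.5)·(1.5)) / 5 = 21.5/5 = 4.3
  Sample standard deviations s_i = √(s[i,i]):
  s(X) = √(5.0667) = 2.2509
  s(Y) = √(4.3) = 2.0736

Step 3 — r_{ij} = s_{ij} / (s_i · s_j):
  r[X,X] = 1 (diagonal).
  r[X,Y] = 2 / (2.2509 · 2.0736) = 2 / 4.6676 = 0.4285
  r[Y,Y] = 1 (diagonal).

R is symmetric with unit diagonal. Assembling:

R = [[1, 0.4285],
 [0.4285, 1]]


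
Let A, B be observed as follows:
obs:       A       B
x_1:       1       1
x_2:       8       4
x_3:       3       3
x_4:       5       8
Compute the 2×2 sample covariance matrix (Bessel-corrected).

Step 1 — column means:
  mean(A) = (1 + 8 + 3 + 5) / 4 = 17/4 = 4.25
  mean(B) = (1 + 4 + 3 + 8) / 4 = 16/4 = 4

Step 2 — sample covariance S[i,j] = (1/(n-1)) · Σ_k (x_{k,i} - mean_i) · (x_{k,j} - mean_j), with n-1 = 3.
  S[A,A] = ((-3.25)·(-3.25) + (3.75)·(3.75) + (-1.25)·(-1.25) + (0.75)·(0.75)) / 3 = 26.75/3 = 8.9167
  S[A,B] = ((-3.25)·(-3) + (3.75)·(0) + (-1.25)·(-1) + (0.75)·(4)) / 3 = 14/3 = 4.6667
  S[B,B] = ((-3)·(-3) + (0)·(0) + (-1)·(-1) + (4)·(4)) / 3 = 26/3 = 8.6667

S is symmetric (S[j,i] = S[i,j]). Assembling:

S = [[8.9167, 4.6667],
 [4.6667, 8.6667]]


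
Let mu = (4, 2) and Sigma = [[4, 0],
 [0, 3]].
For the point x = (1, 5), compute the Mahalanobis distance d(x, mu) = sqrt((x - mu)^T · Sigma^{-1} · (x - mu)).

Step 1 — centre the observation: (x - mu) = (-3, 3).

Step 2 — invert Sigma. det(Sigma) = 4·3 - (0)² = 12.
  Sigma^{-1} = (1/det) · [[d, -b], [-b, a]] = [[0.25, 0],
 [0, 0.3333]].

Step 3 — form the quadratic (x - mu)^T · Sigma^{-1} · (x - mu):
  Sigma^{-1} · (x - mu) = (-0.75, 1).
  (x - mu)^T · [Sigma^{-1} · (x - mu)] = (-3)·(-0.75) + (3)·(1) = 5.25.

Step 4 — take square root: d = √(5.25) ≈ 2.2913.

d(x, mu) = √(5.25) ≈ 2.2913


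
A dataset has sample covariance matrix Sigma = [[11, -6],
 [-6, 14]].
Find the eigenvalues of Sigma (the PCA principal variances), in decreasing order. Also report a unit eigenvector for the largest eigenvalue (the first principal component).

Step 1 — characteristic polynomial of 2×2 Sigma:
  det(Sigma - λI) = λ² - trace · λ + det = 0.
  trace = 11 + 14 = 25, det = 11·14 - (-6)² = 118.
Step 2 — discriminant:
  Δ = trace² - 4·det = 625 - 472 = 153.
Step 3 — eigenvalues:
  λ = (trace ± √Δ)/2 = (25 ± 12.3693)/2,
  λ_1 = 18.6847,  λ_2 = 6.3153.

Step 4 — unit eigenvector for λ_1: solve (Sigma - λ_1 I)v = 0. First row:
  (11 - 18.6847)·v_x + (-6)·v_y = 0, i.e. (-7.6847)·v_x + (-6)·v_y = 0,
  so v ∝ (b, λ_1 - a) = (-6, 7.6847); multiply by -1 so the first entry is positive: u = (6, -7.6847).
  ||u|| = √((6)² + (-7.6847)²) = √(95.054) ≈ 9.7496,
  v_1 = u/||u|| ≈ (0.6154, -0.7882) (||v_1|| = 1).

λ_1 = 18.6847,  λ_2 = 6.3153;  v_1 ≈ (0.6154, -0.7882)


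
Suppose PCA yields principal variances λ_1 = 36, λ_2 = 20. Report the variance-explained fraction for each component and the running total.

Step 1 — total variance = trace(Sigma) = Σ λ_i = 36 + 20 = 56.

Step 2 — fraction explained by component i = λ_i / Σ λ:
  PC1: 36/56 = 0.6429
  PC2: 20/56 = 0.3571

Step 3 — cumulative fraction after k components = (λ_1 + ... + λ_k) / Σ λ:
  k = 1: 36/56 = 0.6429
  k = 2: (36 + 20)/56 = 56/56 = 1

Summary (fraction, with percent):

explained: PC1 0.6429 (64.29%), PC2 0.3571 (35.71%);  cumulative: 0.6429, 1


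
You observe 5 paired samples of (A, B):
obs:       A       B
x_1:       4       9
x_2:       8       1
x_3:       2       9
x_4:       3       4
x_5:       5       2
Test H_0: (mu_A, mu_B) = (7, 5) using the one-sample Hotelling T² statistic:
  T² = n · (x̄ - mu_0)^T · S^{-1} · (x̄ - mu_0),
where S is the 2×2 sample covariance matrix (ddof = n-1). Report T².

Step 1 — sample mean vector:
  mean(A) = (4 + 8 + 2 + 3 + 5) / 5 = 22/5 = 4.4
  mean(B) = (9 + 1 + 9 + 4 + 2) / 5 = 25/5 = 5
  x̄ = (4.4, 5),  deviation x̄ - mu_0 = (4.4, 5) - (7, 5) = (-2.6, 0).

Step 2 — sample covariance matrix, S[i,j] = (1/(n-1)) · Σ_k (x_{k,i} - mean_i) · (x_{k,j} - mean_j), divisor n-1 = 4:
  S[A,A] = ((-0.4)·(-0.4) + (3.6)·(3.6) + (-2.4)·(-2.4) + (-1.4)·(-1.4) + (0.6)·(0.6)) / 4 = 21.2/4 = 5.3
  S[A,B] = ((-0.4)·(4) + (3.6)·(-4) + (-2.4)·(4) + (-1.4)·(-1) + (0.6)·(-3)) / 4 = -26/4 = -6.5
  S[B,B] = ((4)·(4) + (-4)·(-4) + (4)·(4) + (-1)·(-1) + (-3)·(-3)) / 4 = 58/4 = 14.5
  S = [[5.3, -6.5],
 [-6.5, 14.5]].

Step 3 — invert S. det(S) = 5.3·14.5 - (-6.5)² = 34.6.
  S^{-1} = (1/det) · [[d, -b], [-b, a]] = [[0.4191, 0.1879],
 [0.1879, 0.1532]].

Step 4 — quadratic form (x̄ - mu_0)^T · S^{-1} · (x̄ - mu_0):
  S^{-1} · (x̄ - mu_0) = (-1.0896, -0.4884),
  (x̄ - mu_0)^T · [...] = (-2.6)·(-1.0896) + (0)·(-0.4884) = 2.8329.

Step 5 — scale by n: T² = 5 · 2.8329 = 14.1647.

T² ≈ 14.1647


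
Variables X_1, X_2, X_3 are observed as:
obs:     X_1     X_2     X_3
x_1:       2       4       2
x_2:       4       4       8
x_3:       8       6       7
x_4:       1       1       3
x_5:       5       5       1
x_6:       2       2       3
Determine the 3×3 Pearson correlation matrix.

Step 1 — column means:
  mean(X_1) = (2 + 4 + 8 + 1 + 5 + 2) / 6 = 22/6 = 3.6667
  mean(X_2) = (4 + 4 + 6 + 1 + 5 + 2) / 6 = 22/6 = 3.6667
  mean(X_3) = (2 + 8 + 7 + 3 + 1 + 3) / 6 = 24/6 = 4

Step 2 — sample variances and covariances s[i,j] = (1/(n-1)) · Σ_k (x_{k,i} - mean_i) · (x_{k,j} - mean_j), with n-1 = 5:
  s[X_1,X_1] = ((-1.6667)·(-1.6667) + (0.3333)·(0.3333) + (4.3333)·(4.3333) + (-2.6667)·(-2.6667) + (1.3333)·(1.3333) + (-1.6667)·(-1.6667)) / 5 = 33.3333/5 = 6.6667
  s[X_1,X_2] = ((-1.6667)·(0.3333) + (0.3333)·(0.3333) + (4.3333)·(2.3333) + (-2.6667)·(-2.6667) + (1.3333)·(1.3333) + (-1.6667)·(-1.6667)) / 5 = 21.3333/5 = 4.2667
  s[X_1,X_3] = ((-1.6667)·(-2) + (0.3333)·(4) + (4.3333)·(3) + (-2.6667)·(-1) + (1.3333)·(-3) + (-1.6667)·(-1)) / 5 = 18/5 = 3.6
  s[X_2,X_2] = ((0.3333)·(0.3333) + (0.3333)·(0.3333) + (2.3333)·(2.3333) + (-2.6667)·(-2.6667) + (1.3333)·(1.3333) + (-1.6667)·(-1.6667)) / 5 = 17.3333/5 = 3.4667
  s[X_2,X_3] = ((0.3333)·(-2) + (0.3333)·(4) + (2.3333)·(3) + (-2.6667)·(-1) + (1.3333)·(-3) + (-1.6667)·(-1)) / 5 = 8/5 = 1.6
  s[X_3,X_3] = ((-2)·(-2) + (4)·(4) + (3)·(3) + (-1)·(-1) + (-3)·(-3) + (-1)·(-1)) / 5 = 40/5 = 8
  Sample standard deviations s_i = √(s[i,i]):
  s(X_1) = √(6.6667) = 2.582
  s(X_2) = √(3.4667) = 1.8619
  s(X_3) = √(8) = 2.8284

Step 3 — r_{ij} = s_{ij} / (s_i · s_j):
  r[X_1,X_1] = 1 (diagonal).
  r[X_1,X_2] = 4.2667 / (2.582 · 1.8619) = 4.2667 / 4.8074 = 0.8875
  r[X_1,X_3] = 3.6 / (2.582 · 2.8284) = 3.6 / 7.303 = 0.493
  r[X_2,X_2] = 1 (diagonal).
  r[X_2,X_3] = 1.6 / (1.8619 · 2.8284) = 1.6 / 5.2662 = 0.3038
  r[X_3,X_3] = 1 (diagonal).

R is symmetric with unit diagonal. Assembling:

R = [[1, 0.8875, 0.493],
 [0.8875, 1, 0.3038],
 [0.493, 0.3038, 1]]


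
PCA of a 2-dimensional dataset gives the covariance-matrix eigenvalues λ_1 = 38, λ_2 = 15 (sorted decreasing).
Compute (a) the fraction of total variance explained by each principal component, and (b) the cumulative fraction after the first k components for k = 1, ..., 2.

Step 1 — total variance = trace(Sigma) = Σ λ_i = 38 + 15 = 53.

Step 2 — fraction explained by component i = λ_i / Σ λ:
  PC1: 38/53 = 0.717
  PC2: 15/53 = 0.283

Step 3 — cumulative fraction after k components = (λ_1 + ... + λ_k) / Σ λ:
  k = 1: 38/53 = 0.717
  k = 2: (38 + 15)/53 = 53/53 = 1

Summary (fraction, with percent):

explained: PC1 0.717 (71.7%), PC2 0.283 (28.3%);  cumulative: 0.717, 1


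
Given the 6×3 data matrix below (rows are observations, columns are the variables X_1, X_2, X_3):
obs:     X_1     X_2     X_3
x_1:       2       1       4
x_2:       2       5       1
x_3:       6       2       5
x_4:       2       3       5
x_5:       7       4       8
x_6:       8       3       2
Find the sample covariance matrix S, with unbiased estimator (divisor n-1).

Step 1 — column means:
  mean(X_1) = (2 + 2 + 6 + 2 + 7 + 8) / 6 = 27/6 = 4.5
  mean(X_2) = (1 + 5 + 2 + 3 + 4 + 3) / 6 = 18/6 = 3
  mean(X_3) = (4 + 1 + 5 + 5 + 8 + 2) / 6 = 25/6 = 4.1667

Step 2 — sample covariance S[i,j] = (1/(n-1)) · Σ_k (x_{k,i} - mean_i) · (x_{k,j} - mean_j), with n-1 = 5.
  S[X_1,X_1] = ((-2.5)·(-2.5) + (-2.5)·(-2.5) + (1.5)·(1.5) + (-2.5)·(-2.5) + (2.5)·(2.5) + (3.5)·(3.5)) / 5 = 39.5/5 = 7.9
  S[X_1,X_2] = ((-2.5)·(-2) + (-2.5)·(2) + (1.5)·(-1) + (-2.5)·(0) + (2.5)·(1) + (3.5)·(0)) / 5 = 1/5 = 0.2
  S[X_1,X_3] = ((-2.5)·(-0.1667) + (-2.5)·(-3.1667) + (1.5)·(0.8333) + (-2.5)·(0.8333) + (2.5)·(3.8333) + (3.5)·(-2.1667)) / 5 = 9.5/5 = 1.9
  S[X_2,X_2] = ((-2)·(-2) + (2)·(2) + (-1)·(-1) + (0)·(0) + (1)·(1) + (0)·(0)) / 5 = 10/5 = 2
  S[X_2,X_3] = ((-2)·(-0.1667) + (2)·(-3.1667) + (-1)·(0.8333) + (0)·(0.8333) + (1)·(3.8333) + (0)·(-2.1667)) / 5 = -3/5 = -0.6
  S[X_3,X_3] = ((-0.1667)·(-0.1667) + (-3.1667)·(-3.1667) + (0.8333)·(0.8333) + (0.8333)·(0.8333) + (3.8333)·(3.8333) + (-2.1667)·(-2.1667)) / 5 = 30.8333/5 = 6.1667

S is symmetric (S[j,i] = S[i,j]). Assembling:

S = [[7.9, 0.2, 1.9],
 [0.2, 2, -0.6],
 [1.9, -0.6, 6.1667]]


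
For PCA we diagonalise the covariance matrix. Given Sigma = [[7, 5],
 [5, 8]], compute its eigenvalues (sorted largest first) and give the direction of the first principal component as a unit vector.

Step 1 — characteristic polynomial of 2×2 Sigma:
  det(Sigma - λI) = λ² - trace · λ + det = 0.
  trace = 7 + 8 = 15, det = 7·8 - (5)² = 31.
Step 2 — discriminant:
  Δ = trace² - 4·det = 225 - 124 = 101.
Step 3 — eigenvalues:
  λ = (trace ± √Δ)/2 = (15 ± 10.0499)/2,
  λ_1 = 12.5249,  λ_2 = 2.4751.

Step 4 — unit eigenvector for λ_1: solve (Sigma - λ_1 I)v = 0. First row:
  (7 - 12.5249)·v_x + (5)·v_y = 0, i.e. (-5.5249)·v_x + (5)·v_y = 0,
  so v ∝ (b, λ_1 - a) = (5, 5.5249) = u.
  ||u|| = √((5)² + (5.5249)²) = √(55.5249) ≈ 7.4515,
  v_1 = u/||u|| ≈ (0.671, 0.7415) (||v_1|| = 1).

λ_1 = 12.5249,  λ_2 = 2.4751;  v_1 ≈ (0.671, 0.7415)


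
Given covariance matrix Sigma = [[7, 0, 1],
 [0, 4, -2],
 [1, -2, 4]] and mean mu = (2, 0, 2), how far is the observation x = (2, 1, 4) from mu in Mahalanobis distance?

Step 1 — centre the observation: (x - mu) = (0, 1, 2).

Step 2 — invert Sigma (cofactor / det for 3×3, or solve directly):
  Sigma^{-1} = [[0.15, -0.025, -0.05],
 [-0.025, 0.3375, 0.175],
 [-0.05, 0.175, 0.35]].

Step 3 — form the quadratic (x - mu)^T · Sigma^{-1} · (x - mu):
  Sigma^{-1} · (x - mu) = (-0.125, 0.6875, 0.875).
  (x - mu)^T · [Sigma^{-1} · (x - mu)] = (0)·(-0.125) + (1)·(0.6875) + (2)·(0.875) = 2.4375.

Step 4 — take square root: d = √(2.4375) ≈ 1.5612.

d(x, mu) = √(2.4375) ≈ 1.5612


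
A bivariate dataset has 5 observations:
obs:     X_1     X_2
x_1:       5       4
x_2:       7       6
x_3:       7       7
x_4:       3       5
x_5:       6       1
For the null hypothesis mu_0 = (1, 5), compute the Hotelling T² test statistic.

Step 1 — sample mean vector:
  mean(X_1) = (5 + 7 + 7 + 3 + 6) / 5 = 28/5 = 5.6
  mean(X_2) = (4 + 6 + 7 + 5 + 1) / 5 = 23/5 = 4.6
  x̄ = (5.6, 4.6),  deviation x̄ - mu_0 = (5.6, 4.6) - (1, 5) = (4.6, -0.4).

Step 2 — sample covariance matrix, S[i,j] = (1/(n-1)) · Σ_k (x_{k,i} - mean_i) · (x_{k,j} - mean_j), divisor n-1 = 4:
  S[X_1,X_1] = ((-0.6)·(-0.6) + (1.4)·(1.4) + (1.4)·(1.4) + (-2.6)·(-2.6) + (0.4)·(0.4)) / 4 = 11.2/4 = 2.8
  S[X_1,X_2] = ((-0.6)·(-0.6) + (1.4)·(1.4) + (1.4)·(2.4) + (-2.6)·(0.4) + (0.4)·(-3.6)) / 4 = 3.2/4 = 0.8
  S[X_2,X_2] = ((-0.6)·(-0.6) + (1.4)·(1.4) + (2.4)·(2.4) + (0.4)·(0.4) + (-3.6)·(-3.6)) / 4 = 21.2/4 = 5.3
  S = [[2.8, 0.8],
 [0.8, 5.3]].

Step 3 — invert S. det(S) = 2.8·5.3 - (0.8)² = 14.2.
  S^{-1} = (1/det) · [[d, -b], [-b, a]] = [[0.3732, -0.0563],
 [-0.0563, 0.1972]].

Step 4 — quadratic form (x̄ - mu_0)^T · S^{-1} · (x̄ - mu_0):
  S^{-1} · (x̄ - mu_0) = (1.7394, -0.338),
  (x̄ - mu_0)^T · [...] = (4.6)·(1.7394) + (-0.4)·(-0.338) = 8.1366.

Step 5 — scale by n: T² = 5 · 8.1366 = 40.6831.

T² ≈ 40.6831


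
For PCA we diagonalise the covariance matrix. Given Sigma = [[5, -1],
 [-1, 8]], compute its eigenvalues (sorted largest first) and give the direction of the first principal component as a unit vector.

Step 1 — characteristic polynomial of 2×2 Sigma:
  det(Sigma - λI) = λ² - trace · λ + det = 0.
  trace = 5 + 8 = 13, det = 5·8 - (-1)² = 39.
Step 2 — discriminant:
  Δ = trace² - 4·det = 169 - 156 = 13.
Step 3 — eigenvalues:
  λ = (trace ± √Δ)/2 = (13 ± 3.6056)/2,
  λ_1 = 8.3028,  λ_2 = 4.6972.

Step 4 — unit eigenvector for λ_1: solve (Sigma - λ_1 I)v = 0. First row:
  (5 - 8.3028)·v_x + (-1)·v_y = 0, i.e. (-3.3028)·v_x + (-1)·v_y = 0,
  so v ∝ (b, λ_1 - a) = (-1, 3.3028); multiply by -1 so the first entry is positive: u = (1, -3.3028).
  ||u|| = √((1)² + (-3.3028)²) = √(11.9083) ≈ 3.4508,
  v_1 = u/||u|| ≈ (0.2898, -0.9571) (||v_1|| = 1).

λ_1 = 8.3028,  λ_2 = 4.6972;  v_1 ≈ (0.2898, -0.9571)


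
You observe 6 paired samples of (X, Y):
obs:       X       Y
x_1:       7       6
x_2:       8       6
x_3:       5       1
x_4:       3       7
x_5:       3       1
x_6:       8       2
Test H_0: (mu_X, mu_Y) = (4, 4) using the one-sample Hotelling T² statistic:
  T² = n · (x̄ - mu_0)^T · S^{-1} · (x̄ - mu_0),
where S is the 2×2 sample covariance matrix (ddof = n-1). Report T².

Step 1 — sample mean vector:
  mean(X) = (7 + 8 + 5 + 3 + 3 + 8) / 6 = 34/6 = 5.6667
  mean(Y) = (6 + 6 + 1 + 7 + 1 + 2) / 6 = 23/6 = 3.8333
  x̄ = (5.6667, 3.8333),  deviation x̄ - mu_0 = (5.6667, 3.8333) - (4, 4) = (1.6667, -0.1667).

Step 2 — sample covariance matrix, S[i,j] = (1/(n-1)) · Σ_k (x_{k,i} - mean_i) · (x_{k,j} - mean_j), divisor n-1 = 5:
  S[X,X] = ((1.3333)·(1.3333) + (2.3333)·(2.3333) + (-0.6667)·(-0.6667) + (-2.6667)·(-2.6667) + (-2.6667)·(-2.6667) + (2.3333)·(2.3333)) / 5 = 27.3333/5 = 5.4667
  S[X,Y] = ((1.3333)·(2.1667) + (2.3333)·(2.1667) + (-0.6667)·(-2.8333) + (-2.6667)·(3.1667) + (-2.6667)·(-2.8333) + (2.3333)·(-1.8333)) / 5 = 4.6667/5 = 0.9333
  S[Y,Y] = ((2.1667)·(2.1667) + (2.1667)·(2.1667) + (-2.8333)·(-2.8333) + (3.1667)·(3.1667) + (-2.8333)·(-2.8333) + (-1.8333)·(-1.8333)) / 5 = 38.8333/5 = 7.7667
  S = [[5.4667, 0.9333],
 [0.9333, 7.7667]].

Step 3 — invert S. det(S) = 5.4667·7.7667 - (0.9333)² = 41.5867.
  S^{-1} = (1/det) · [[d, -b], [-b, a]] = [[0.1868, -0.0224],
 [-0.0224, 0.1315]].

Step 4 — quadratic form (x̄ - mu_0)^T · S^{-1} · (x̄ - mu_0):
  S^{-1} · (x̄ - mu_0) = (0.315, -0.0593),
  (x̄ - mu_0)^T · [...] = (1.6667)·(0.315) + (-0.1667)·(-0.0593) = 0.5349.

Step 5 — scale by n: T² = 6 · 0.5349 = 3.2094.

T² ≈ 3.2094


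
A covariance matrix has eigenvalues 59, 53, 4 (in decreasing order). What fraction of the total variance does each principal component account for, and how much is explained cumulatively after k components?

Step 1 — total variance = trace(Sigma) = Σ λ_i = 59 + 53 + 4 = 116.

Step 2 — fraction explained by component i = λ_i / Σ λ:
  PC1: 59/116 = 0.5086
  PC2: 53/116 = 0.4569
  PC3: 4/116 = 0.0345

Step 3 — cumulative fraction after k components = (λ_1 + ... + λ_k) / Σ λ:
  k = 1: 59/116 = 0.5086
  k = 2: (59 + 53)/116 = 112/116 = 0.9655
  k = 3: (59 + 53 + 4)/116 = 116/116 = 1

Summary (fraction, with percent):

explained: PC1 0.5086 (50.86%), PC2 0.4569 (45.69%), PC3 0.0345 (3.45%);  cumulative: 0.5086, 0.9655, 1


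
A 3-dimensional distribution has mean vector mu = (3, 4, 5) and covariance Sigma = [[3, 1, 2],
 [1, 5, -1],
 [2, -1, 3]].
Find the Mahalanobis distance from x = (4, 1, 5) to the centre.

Step 1 — centre the observation: (x - mu) = (1, -3, 0).

Step 2 — invert Sigma (cofactor / det for 3×3, or solve directly):
  Sigma^{-1} = [[0.9333, -0.3333, -0.7333],
 [-0.3333, 0.3333, 0.3333],
 [-0.7333, 0.3333, 0.9333]].

Step 3 — form the quadratic (x - mu)^T · Sigma^{-1} · (x - mu):
  Sigma^{-1} · (x - mu) = (1.9333, -1.3333, -1.7333).
  (x - mu)^T · [Sigma^{-1} · (x - mu)] = (1)·(1.9333) + (-3)·(-1.3333) + (0)·(-1.7333) = 5.9333.

Step 4 — take square root: d = √(5.9333) ≈ 2.4358.

d(x, mu) = √(5.9333) ≈ 2.4358


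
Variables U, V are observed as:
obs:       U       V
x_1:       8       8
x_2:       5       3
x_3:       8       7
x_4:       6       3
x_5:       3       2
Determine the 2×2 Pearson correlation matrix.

Step 1 — column means:
  mean(U) = (8 + 5 + 8 + 6 + 3) / 5 = 30/5 = 6
  mean(V) = (8 + 3 + 7 + 3 + 2) / 5 = 23/5 = 4.6

Step 2 — sample variances and covariances s[i,j] = (1/(n-1)) · Σ_k (x_{k,i} - mean_i) · (x_{k,j} - mean_j), with n-1 = 4:
  s[U,U] = ((2)·(2) + (-1)·(-1) + (2)·(2) + (0)·(0) + (-3)·(-3)) / 4 = 18/4 = 4.5
  s[U,V] = ((2)·(3.4) + (-1)·(-1.6) + (2)·(2.4) + (0)·(-1.6) + (-3)·(-2.6)) / 4 = 21/4 = 5.25
  s[V,V] = ((3.4)·(3.4) + (-1.6)·(-1.6) + (2.4)·(2.4) + (-1.6)·(-1.6) + (-2.6)·(-2.6)) / 4 = 29.2/4 = 7.3
  Sample standard deviations s_i = √(s[i,i]):
  s(U) = √(4.5) = 2.1213
  s(V) = √(7.3) = 2.7019

Step 3 — r_{ij} = s_{ij} / (s_i · s_j):
  r[U,U] = 1 (diagonal).
  r[U,V] = 5.25 / (2.1213 · 2.7019) = 5.25 / 5.7315 = 0.916
  r[V,V] = 1 (diagonal).

R is symmetric with unit diagonal. Assembling:

R = [[1, 0.916],
 [0.916, 1]]


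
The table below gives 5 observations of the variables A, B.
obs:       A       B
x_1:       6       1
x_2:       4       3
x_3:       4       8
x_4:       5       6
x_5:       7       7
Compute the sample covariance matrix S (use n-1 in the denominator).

Step 1 — column means:
  mean(A) = (6 + 4 + 4 + 5 + 7) / 5 = 26/5 = 5.2
  mean(B) = (1 + 3 + 8 + 6 + 7) / 5 = 25/5 = 5

Step 2 — sample covariance S[i,j] = (1/(n-1)) · Σ_k (x_{k,i} - mean_i) · (x_{k,j} - mean_j), with n-1 = 4.
  S[A,A] = ((0.8)·(0.8) + (-1.2)·(-1.2) + (-1.2)·(-1.2) + (-0.2)·(-0.2) + (1.8)·(1.8)) / 4 = 6.8/4 = 1.7
  S[A,B] = ((0.8)·(-4) + (-1.2)·(-2) + (-1.2)·(3) + (-0.2)·(1) + (1.8)·(2)) / 4 = -1/4 = -0.25
  S[B,B] = ((-4)·(-4) + (-2)·(-2) + (3)·(3) + (1)·(1) + (2)·(2)) / 4 = 34/4 = 8.5

S is symmetric (S[j,i] = S[i,j]). Assembling:

S = [[1.7, -0.25],
 [-0.25, 8.5]]


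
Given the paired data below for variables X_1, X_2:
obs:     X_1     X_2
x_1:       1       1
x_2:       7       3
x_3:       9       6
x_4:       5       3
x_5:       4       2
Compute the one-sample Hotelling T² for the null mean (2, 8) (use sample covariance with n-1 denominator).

Step 1 — sample mean vector:
  mean(X_1) = (1 + 7 + 9 + 5 + 4) / 5 = 26/5 = 5.2
  mean(X_2) = (1 + 3 + 6 + 3 + 2) / 5 = 15/5 = 3
  x̄ = (5.2, 3),  deviation x̄ - mu_0 = (5.2, 3) - (2, 8) = (3.2, -5).

Step 2 — sample covariance matrix, S[i,j] = (1/(n-1)) · Σ_k (x_{k,i} - mean_i) · (x_{k,j} - mean_j), divisor n-1 = 4:
  S[X_1,X_1] = ((-4.2)·(-4.2) + (1.8)·(1.8) + (3.8)·(3.8) + (-0.2)·(-0.2) + (-1.2)·(-1.2)) / 4 = 36.8/4 = 9.2
  S[X_1,X_2] = ((-4.2)·(-2) + (1.8)·(0) + (3.8)·(3) + (-0.2)·(0) + (-1.2)·(-1)) / 4 = 21/4 = 5.25
  S[X_2,X_2] = ((-2)·(-2) + (0)·(0) + (3)·(3) + (0)·(0) + (-1)·(-1)) / 4 = 14/4 = 3.5
  S = [[9.2, 5.25],
 [5.25, 3.5]].

Step 3 — invert S. det(S) = 9.2·3.5 - (5.25)² = 4.6375.
  S^{-1} = (1/det) · [[d, -b], [-b, a]] = [[0.7547, -1.1321],
 [-1.1321, 1.9838]].

Step 4 — quadratic form (x̄ - mu_0)^T · S^{-1} · (x̄ - mu_0):
  S^{-1} · (x̄ - mu_0) = (8.0755, -13.5418),
  (x̄ - mu_0)^T · [...] = (3.2)·(8.0755) + (-5)·(-13.5418) = 93.5504.

Step 5 — scale by n: T² = 5 · 93.5504 = 467.752.

T² ≈ 467.752


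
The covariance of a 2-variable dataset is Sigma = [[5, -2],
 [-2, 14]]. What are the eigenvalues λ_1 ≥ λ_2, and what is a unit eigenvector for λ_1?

Step 1 — characteristic polynomial of 2×2 Sigma:
  det(Sigma - λI) = λ² - trace · λ + det = 0.
  trace = 5 + 14 = 19, det = 5·14 - (-2)² = 66.
Step 2 — discriminant:
  Δ = trace² - 4·det = 361 - 264 = 97.
Step 3 — eigenvalues:
  λ = (trace ± √Δ)/2 = (19 ± 9.8489)/2,
  λ_1 = 14.4244,  λ_2 = 4.5756.

Step 4 — unit eigenvector for λ_1: solve (Sigma - λ_1 I)v = 0. First row:
  (5 - 14.4244)·v_x + (-2)·v_y = 0, i.e. (-9.4244)·v_x + (-2)·v_y = 0,
  so v ∝ (b, λ_1 - a) = (-2, 9.4244); multiply by -1 so the first entry is positive: u = (2, -9.4244).
  ||u|| = √((2)² + (-9.4244)²) = √(92.8199) ≈ 9.6343,
  v_1 = u/||u|| ≈ (0.2076, -0.9782) (||v_1|| = 1).

λ_1 = 14.4244,  λ_2 = 4.5756;  v_1 ≈ (0.2076, -0.9782)


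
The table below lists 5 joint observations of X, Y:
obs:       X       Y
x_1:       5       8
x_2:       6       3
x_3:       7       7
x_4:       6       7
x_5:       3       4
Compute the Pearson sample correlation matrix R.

Step 1 — column means:
  mean(X) = (5 + 6 + 7 + 6 + 3) / 5 = 27/5 = 5.4
  mean(Y) = (8 + 3 + 7 + 7 + 4) / 5 = 29/5 = 5.8

Step 2 — sample variances and covariances s[i,j] = (1/(n-1)) · Σ_k (x_{k,i} - mean_i) · (x_{k,j} - mean_j), with n-1 = 4:
  s[X,X] = ((-0.4)·(-0.4) + (0.6)·(0.6) + (1.6)·(1.6) + (0.6)·(0.6) + (-2.4)·(-2.4)) / 4 = 9.2/4 = 2.3
  s[X,Y] = ((-0.4)·(2.2) + (0.6)·(-2.8) + (1.6)·(1.2) + (0.6)·(1.2) + (-2.4)·(-1.8)) / 4 = 4.4/4 = 1.1
  s[Y,Y] = ((2.2)·(2.2) + (-2.8)·(-2.8) + (1.2)·(1.2) + (1.2)·(1.2) + (-1.8)·(-1.8)) / 4 = 18.8/4 = 4.7
  Sample standard deviations s_i = √(s[i,i]):
  s(X) = √(2.3) = 1.5166
  s(Y) = √(4.7) = 2.1679

Step 3 — r_{ij} = s_{ij} / (s_i · s_j):
  r[X,X] = 1 (diagonal).
  r[X,Y] = 1.1 / (1.5166 · 2.1679) = 1.1 / 3.2879 = 0.3346
  r[Y,Y] = 1 (diagonal).

R is symmetric with unit diagonal. Assembling:

R = [[1, 0.3346],
 [0.3346, 1]]


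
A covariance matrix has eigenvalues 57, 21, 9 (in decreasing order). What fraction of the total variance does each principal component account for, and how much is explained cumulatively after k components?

Step 1 — total variance = trace(Sigma) = Σ λ_i = 57 + 21 + 9 = 87.

Step 2 — fraction explained by component i = λ_i / Σ λ:
  PC1: 57/87 = 0.6552
  PC2: 21/87 = 0.2414
  PC3: 9/87 = 0.1034

Step 3 — cumulative fraction after k components = (λ_1 + ... + λ_k) / Σ λ:
  k = 1: 57/87 = 0.6552
  k = 2: (57 + 21)/87 = 78/87 = 0.8966
  k = 3: (57 + 21 + 9)/87 = 87/87 = 1

Summary (fraction, with percent):

explained: PC1 0.6552 (65.52%), PC2 0.2414 (24.14%), PC3 0.1034 (10.34%);  cumulative: 0.6552, 0.8966, 1


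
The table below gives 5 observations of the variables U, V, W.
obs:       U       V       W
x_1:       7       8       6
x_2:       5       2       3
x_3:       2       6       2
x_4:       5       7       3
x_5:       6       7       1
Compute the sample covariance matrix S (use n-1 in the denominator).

Step 1 — column means:
  mean(U) = (7 + 5 + 2 + 5 + 6) / 5 = 25/5 = 5
  mean(V) = (8 + 2 + 6 + 7 + 7) / 5 = 30/5 = 6
  mean(W) = (6 + 3 + 2 + 3 + 1) / 5 = 15/5 = 3

Step 2 — sample covariance S[i,j] = (1/(n-1)) · Σ_k (x_{k,i} - mean_i) · (x_{k,j} - mean_j), with n-1 = 4.
  S[U,U] = ((2)·(2) + (0)·(0) + (-3)·(-3) + (0)·(0) + (1)·(1)) / 4 = 14/4 = 3.5
  S[U,V] = ((2)·(2) + (0)·(-4) + (-3)·(0) + (0)·(1) + (1)·(1)) / 4 = 5/4 = 1.25
  S[U,W] = ((2)·(3) + (0)·(0) + (-3)·(-1) + (0)·(0) + (1)·(-2)) / 4 = 7/4 = 1.75
  S[V,V] = ((2)·(2) + (-4)·(-4) + (0)·(0) + (1)·(1) + (1)·(1)) / 4 = 22/4 = 5.5
  S[V,W] = ((2)·(3) + (-4)·(0) + (0)·(-1) + (1)·(0) + (1)·(-2)) / 4 = 4/4 = 1
  S[W,W] = ((3)·(3) + (0)·(0) + (-1)·(-1) + (0)·(0) + (-2)·(-2)) / 4 = 14/4 = 3.5

S is symmetric (S[j,i] = S[i,j]). Assembling:

S = [[3.5, 1.25, 1.75],
 [1.25, 5.5, 1],
 [1.75, 1, 3.5]]


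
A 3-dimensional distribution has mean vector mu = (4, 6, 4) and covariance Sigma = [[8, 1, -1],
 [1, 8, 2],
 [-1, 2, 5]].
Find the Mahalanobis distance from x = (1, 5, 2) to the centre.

Step 1 — centre the observation: (x - mu) = (-3, -1, -2).

Step 2 — invert Sigma (cofactor / det for 3×3, or solve directly):
  Sigma^{-1} = [[0.1328, -0.0258, 0.0369],
 [-0.0258, 0.1439, -0.0627],
 [0.0369, -0.0627, 0.2325]].

Step 3 — form the quadratic (x - mu)^T · Sigma^{-1} · (x - mu):
  Sigma^{-1} · (x - mu) = (-0.4465, 0.059, -0.5129).
  (x - mu)^T · [Sigma^{-1} · (x - mu)] = (-3)·(-0.4465) + (-1)·(0.059) + (-2)·(-0.5129) = 2.3063.

Step 4 — take square root: d = √(2.3063) ≈ 1.5186.

d(x, mu) = √(2.3063) ≈ 1.5186


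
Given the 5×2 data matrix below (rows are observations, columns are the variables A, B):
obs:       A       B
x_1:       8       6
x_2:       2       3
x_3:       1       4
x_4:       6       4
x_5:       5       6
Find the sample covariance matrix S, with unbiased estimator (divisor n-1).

Step 1 — column means:
  mean(A) = (8 + 2 + 1 + 6 + 5) / 5 = 22/5 = 4.4
  mean(B) = (6 + 3 + 4 + 4 + 6) / 5 = 23/5 = 4.6

Step 2 — sample covariance S[i,j] = (1/(n-1)) · Σ_k (x_{k,i} - mean_i) · (x_{k,j} - mean_j), with n-1 = 4.
  S[A,A] = ((3.6)·(3.6) + (-2.4)·(-2.4) + (-3.4)·(-3.4) + (1.6)·(1.6) + (0.6)·(0.6)) / 4 = 33.2/4 = 8.3
  S[A,B] = ((3.6)·(1.4) + (-2.4)·(-1.6) + (-3.4)·(-0.6) + (1.6)·(-0.6) + (0.6)·(1.4)) / 4 = 10.8/4 = 2.7
  S[B,B] = ((1.4)·(1.4) + (-1.6)·(-1.6) + (-0.6)·(-0.6) + (-0.6)·(-0.6) + (1.4)·(1.4)) / 4 = 7.2/4 = 1.8

S is symmetric (S[j,i] = S[i,j]). Assembling:

S = [[8.3, 2.7],
 [2.7, 1.8]]


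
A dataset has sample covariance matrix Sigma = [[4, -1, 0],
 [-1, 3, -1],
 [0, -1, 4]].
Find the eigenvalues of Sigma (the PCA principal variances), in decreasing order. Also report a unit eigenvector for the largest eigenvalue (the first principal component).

Step 1 — characteristic polynomial p(λ) = det(λI - Sigma) = λ³ - tr·λ² + c_1·λ - det, where tr = trace, c_1 = sum of the principal 2×2 minors, det = det(Sigma):
  tr = 4 + 3 + 4 = 11,
  c_1 = (4·3 - (-1)²) + (4·4 - (0)²) + (3·4 - (-1)²) = 11 + 16 + 11 = 38,
  det = 4·(3·4 - (-1)²) - (-1)·((-1)·4 - (-1)·(0)) + (0)·((-1)·(-1) - 3·(0)) = 4·(11) - (-1)·(-4) + (0)·(1) = 40.
  So p(λ) = λ³ - 11λ² + 38λ - 40.
Step 2 — look for an integer root (rational root theorem: any rational root is an integer divisor of 40). Testing λ = 2:
  p(2) = 8 - 44 + 76 - 40 = 0  ✓
  Dividing out (λ - 2): p(λ) = (λ - 2)(λ² - 9λ + 20).
Step 3 — remaining eigenvalues from the quadratic λ² - 9λ + 20 = 0:
  Δ = 9² - 4·20 = 81 - 80 = 1,  λ = (9 ± √1)/2 = (9 ± 1)/2 = 5 or 4.
  Sorted: λ_1 = 5,  λ_2 = 4,  λ_3 = 2  (check: sum = 11 = tr ✓).

Step 4 — unit eigenvector for λ_1 = 5: v spans the null space of (Sigma - λ_1 I), whose rows are
  r_1 = (-1, -1, 0),  r_2 = (-1, -2, -1),  r_3 = (0, -1, -1).
  v is orthogonal to every row, so take v ∝ r_1 × r_2 = ((-1)·(-1) - (0)·(-2), (0)·(-1) - (-1)·(-1), (-1)·(-2) - (-1)·(-1)) = (1, -1, 1).
  Let u = (1, -1, 1).
  ||u|| = √((1)² + (-1)² + (1)²) = √(3) ≈ 1.7321,  v_1 = u/||u|| ≈ (0.5774, -0.5774, 0.5774) (||v_1|| = 1).

λ_1 = 5,  λ_2 = 4,  λ_3 = 2;  v_1 ≈ (0.5774, -0.5774, 0.5774)


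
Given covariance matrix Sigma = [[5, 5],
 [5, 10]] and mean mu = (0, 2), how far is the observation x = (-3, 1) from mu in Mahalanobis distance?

Step 1 — centre the observation: (x - mu) = (-3, -1).

Step 2 — invert Sigma. det(Sigma) = 5·10 - (5)² = 25.
  Sigma^{-1} = (1/det) · [[d, -b], [-b, a]] = [[0.4, -0.2],
 [-0.2, 0.2]].

Step 3 — form the quadratic (x - mu)^T · Sigma^{-1} · (x - mu):
  Sigma^{-1} · (x - mu) = (-1, 0.4).
  (x - mu)^T · [Sigma^{-1} · (x - mu)] = (-3)·(-1) + (-1)·(0.4) = 2.6.

Step 4 — take square root: d = √(2.6) ≈ 1.6125.

d(x, mu) = √(2.6) ≈ 1.6125


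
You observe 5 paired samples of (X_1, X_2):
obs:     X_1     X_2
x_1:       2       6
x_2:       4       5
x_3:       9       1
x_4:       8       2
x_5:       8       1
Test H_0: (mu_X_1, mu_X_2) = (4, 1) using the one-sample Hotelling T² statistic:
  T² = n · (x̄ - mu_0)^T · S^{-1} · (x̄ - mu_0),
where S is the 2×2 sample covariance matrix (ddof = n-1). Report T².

Step 1 — sample mean vector:
  mean(X_1) = (2 + 4 + 9 + 8 + 8) / 5 = 31/5 = 6.2
  mean(X_2) = (6 + 5 + 1 + 2 + 1) / 5 = 15/5 = 3
  x̄ = (6.2, 3),  deviation x̄ - mu_0 = (6.2, 3) - (4, 1) = (2.2, 2).

Step 2 — sample covariance matrix, S[i,j] = (1/(n-1)) · Σ_k (x_{k,i} - mean_i) · (x_{k,j} - mean_j), divisor n-1 = 4:
  S[X_1,X_1] = ((-4.2)·(-4.2) + (-2.2)·(-2.2) + (2.8)·(2.8) + (1.8)·(1.8) + (1.8)·(1.8)) / 4 = 36.8/4 = 9.2
  S[X_1,X_2] = ((-4.2)·(3) + (-2.2)·(2) + (2.8)·(-2) + (1.8)·(-1) + (1.8)·(-2)) / 4 = -28/4 = -7
  S[X_2,X_2] = ((3)·(3) + (2)·(2) + (-2)·(-2) + (-1)·(-1) + (-2)·(-2)) / 4 = 22/4 = 5.5
  S = [[9.2, -7],
 [-7, 5.5]].

Step 3 — invert S. det(S) = 9.2·5.5 - (-7)² = 1.6.
  S^{-1} = (1/det) · [[d, -b], [-b, a]] = [[3.4375, 4.375],
 [4.375, 5.75]].

Step 4 — quadratic form (x̄ - mu_0)^T · S^{-1} · (x̄ - mu_0):
  S^{-1} · (x̄ - mu_0) = (16.3125, 21.125),
  (x̄ - mu_0)^T · [...] = (2.2)·(16.3125) + (2)·(21.125) = 78.1375.

Step 5 — scale by n: T² = 5 · 78.1375 = 390.6875.

T² ≈ 390.6875


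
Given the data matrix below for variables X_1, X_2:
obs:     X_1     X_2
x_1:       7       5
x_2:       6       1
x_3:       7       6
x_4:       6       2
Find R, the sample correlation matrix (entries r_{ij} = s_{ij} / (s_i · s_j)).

Step 1 — column means:
  mean(X_1) = (7 + 6 + 7 + 6) / 4 = 26/4 = 6.5
  mean(X_2) = (5 + 1 + 6 + 2) / 4 = 14/4 = 3.5

Step 2 — sample variances and covariances s[i,j] = (1/(n-1)) · Σ_k (x_{k,i} - mean_i) · (x_{k,j} - mean_j), with n-1 = 3:
  s[X_1,X_1] = ((0.5)·(0.5) + (-0.5)·(-0.5) + (0.5)·(0.5) + (-0.5)·(-0.5)) / 3 = 1/3 = 0.3333
  s[X_1,X_2] = ((0.5)·(1.5) + (-0.5)·(-2.5) + (0.5)·(2.5) + (-0.5)·(-1.5)) / 3 = 4/3 = 1.3333
  s[X_2,X_2] = ((1.5)·(1.5) + (-2.5)·(-2.5) + (2.5)·(2.5) + (-1.5)·(-1.5)) / 3 = 17/3 = 5.6667
  Sample standard deviations s_i = √(s[i,i]):
  s(X_1) = √(0.3333) = 0.5774
  s(X_2) = √(5.6667) = 2.3805

Step 3 — r_{ij} = s_{ij} / (s_i · s_j):
  r[X_1,X_1] = 1 (diagonal).
  r[X_1,X_2] = 1.3333 / (0.5774 · 2.3805) = 1.3333 / 1.3744 = 0.9701
  r[X_2,X_2] = 1 (diagonal).

R is symmetric with unit diagonal. Assembling:

R = [[1, 0.9701],
 [0.9701, 1]]


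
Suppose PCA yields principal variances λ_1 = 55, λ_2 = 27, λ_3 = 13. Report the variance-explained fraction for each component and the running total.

Step 1 — total variance = trace(Sigma) = Σ λ_i = 55 + 27 + 13 = 95.

Step 2 — fraction explained by component i = λ_i / Σ λ:
  PC1: 55/95 = 0.5789
  PC2: 27/95 = 0.2842
  PC3: 13/95 = 0.1368

Step 3 — cumulative fraction after k components = (λ_1 + ... + λ_k) / Σ λ:
  k = 1: 55/95 = 0.5789
  k = 2: (55 + 27)/95 = 82/95 = 0.8632
  k = 3: (55 + 27 + 13)/95 = 95/95 = 1

Summary (fraction, with percent):

explained: PC1 0.5789 (57.89%), PC2 0.2842 (28.42%), PC3 0.1368 (13.68%);  cumulative: 0.5789, 0.8632, 1


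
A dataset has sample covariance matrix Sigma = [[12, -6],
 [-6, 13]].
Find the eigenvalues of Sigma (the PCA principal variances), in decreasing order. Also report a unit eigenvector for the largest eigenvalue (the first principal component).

Step 1 — characteristic polynomial of 2×2 Sigma:
  det(Sigma - λI) = λ² - trace · λ + det = 0.
  trace = 12 + 13 = 25, det = 12·13 - (-6)² = 120.
Step 2 — discriminant:
  Δ = trace² - 4·det = 625 - 480 = 145.
Step 3 — eigenvalues:
  λ = (trace ± √Δ)/2 = (25 ± 12.0416)/2,
  λ_1 = 18.5208,  λ_2 = 6.4792.

Step 4 — unit eigenvector for λ_1: solve (Sigma - λ_1 I)v = 0. First row:
  (12 - 18.5208)·v_x + (-6)·v_y = 0, i.e. (-6.5208)·v_x + (-6)·v_y = 0,
  so v ∝ (b, λ_1 - a) = (-6, 6.5208); multiply by -1 so the first entry is positive: u = (6, -6.5208).
  ||u|| = √((6)² + (-6.5208)²) = √(78.5208) ≈ 8.8612,
  v_1 = u/||u|| ≈ (0.6771, -0.7359) (||v_1|| = 1).

λ_1 = 18.5208,  λ_2 = 6.4792;  v_1 ≈ (0.6771, -0.7359)


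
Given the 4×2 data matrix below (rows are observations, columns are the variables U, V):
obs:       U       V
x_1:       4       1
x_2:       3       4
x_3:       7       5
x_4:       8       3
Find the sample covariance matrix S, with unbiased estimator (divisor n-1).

Step 1 — column means:
  mean(U) = (4 + 3 + 7 + 8) / 4 = 22/4 = 5.5
  mean(V) = (1 + 4 + 5 + 3) / 4 = 13/4 = 3.25

Step 2 — sample covariance S[i,j] = (1/(n-1)) · Σ_k (x_{k,i} - mean_i) · (x_{k,j} - mean_j), with n-1 = 3.
  S[U,U] = ((-1.5)·(-1.5) + (-2.5)·(-2.5) + (1.5)·(1.5) + (2.5)·(2.5)) / 3 = 17/3 = 5.6667
  S[U,V] = ((-1.5)·(-2.25) + (-2.5)·(0.75) + (1.5)·(1.75) + (2.5)·(-0.25)) / 3 = 3.5/3 = 1.1667
  S[V,V] = ((-2.25)·(-2.25) + (0.75)·(0.75) + (1.75)·(1.75) + (-0.25)·(-0.25)) / 3 = 8.75/3 = 2.9167

S is symmetric (S[j,i] = S[i,j]). Assembling:

S = [[5.6667, 1.1667],
 [1.1667, 2.9167]]


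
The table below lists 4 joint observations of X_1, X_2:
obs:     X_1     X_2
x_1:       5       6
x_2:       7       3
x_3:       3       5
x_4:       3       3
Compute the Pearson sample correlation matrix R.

Step 1 — column means:
  mean(X_1) = (5 + 7 + 3 + 3) / 4 = 18/4 = 4.5
  mean(X_2) = (6 + 3 + 5 + 3) / 4 = 17/4 = 4.25

Step 2 — sample variances and covariances s[i,j] = (1/(n-1)) · Σ_k (x_{k,i} - mean_i) · (x_{k,j} - mean_j), with n-1 = 3:
  s[X_1,X_1] = ((0.5)·(0.5) + (2.5)·(2.5) + (-1.5)·(-1.5) + (-1.5)·(-1.5)) / 3 = 11/3 = 3.6667
  s[X_1,X_2] = ((0.5)·(1.75) + (2.5)·(-1.25) + (-1.5)·(0.75) + (-1.5)·(-1.25)) / 3 = -1.5/3 = -0.5
  s[X_2,X_2] = ((1.75)·(1.75) + (-1.25)·(-1.25) + (0.75)·(0.75) + (-1.25)·(-1.25)) / 3 = 6.75/3 = 2.25
  Sample standard deviations s_i = √(s[i,i]):
  s(X_1) = √(3.6667) = 1.9149
  s(X_2) = √(2.25) = 1.5

Step 3 — r_{ij} = s_{ij} / (s_i · s_j):
  r[X_1,X_1] = 1 (diagonal).
  r[X_1,X_2] = -0.5 / (1.9149 · 1.5) = -0.5 / 2.8723 = -0.1741
  r[X_2,X_2] = 1 (diagonal).

R is symmetric with unit diagonal. Assembling:

R = [[1, -0.1741],
 [-0.1741, 1]]


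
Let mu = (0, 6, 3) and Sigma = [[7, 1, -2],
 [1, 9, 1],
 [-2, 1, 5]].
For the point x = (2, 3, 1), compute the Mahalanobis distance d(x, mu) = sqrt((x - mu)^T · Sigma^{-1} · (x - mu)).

Step 1 — centre the observation: (x - mu) = (2, -3, -2).

Step 2 — invert Sigma (cofactor / det for 3×3, or solve directly):
  Sigma^{-1} = [[0.1673, -0.0266, 0.0722],
 [-0.0266, 0.1179, -0.0342],
 [0.0722, -0.0342, 0.2357]].

Step 3 — form the quadratic (x - mu)^T · Sigma^{-1} · (x - mu):
  Sigma^{-1} · (x - mu) = (0.27, -0.3384, -0.2243).
  (x - mu)^T · [Sigma^{-1} · (x - mu)] = (2)·(0.27) + (-3)·(-0.3384) + (-2)·(-0.2243) = 2.0038.

Step 4 — take square root: d = √(2.0038) ≈ 1.4156.

d(x, mu) = √(2.0038) ≈ 1.4156


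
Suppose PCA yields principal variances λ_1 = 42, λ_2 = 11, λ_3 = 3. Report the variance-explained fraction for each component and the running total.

Step 1 — total variance = trace(Sigma) = Σ λ_i = 42 + 11 + 3 = 56.

Step 2 — fraction explained by component i = λ_i / Σ λ:
  PC1: 42/56 = 0.75
  PC2: 11/56 = 0.1964
  PC3: 3/56 = 0.0536

Step 3 — cumulative fraction after k components = (λ_1 + ... + λ_k) / Σ λ:
  k = 1: 42/56 = 0.75
  k = 2: (42 + 11)/56 = 53/56 = 0.9464
  k = 3: (42 + 11 + 3)/56 = 56/56 = 1

Summary (fraction, with percent):

explained: PC1 0.75 (75%), PC2 0.1964 (19.64%), PC3 0.0536 (5.36%);  cumulative: 0.75, 0.9464, 1


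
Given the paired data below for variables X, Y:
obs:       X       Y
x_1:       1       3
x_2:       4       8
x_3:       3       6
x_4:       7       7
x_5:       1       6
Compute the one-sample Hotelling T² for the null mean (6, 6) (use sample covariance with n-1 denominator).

Step 1 — sample mean vector:
  mean(X) = (1 + 4 + 3 + 7 + 1) / 5 = 16/5 = 3.2
  mean(Y) = (3 + 8 + 6 + 7 + 6) / 5 = 30/5 = 6
  x̄ = (3.2, 6),  deviation x̄ - mu_0 = (3.2, 6) - (6, 6) = (-2.8, 0).

Step 2 — sample covariance matrix, S[i,j] = (1/(n-1)) · Σ_k (x_{k,i} - mean_i) · (x_{k,j} - mean_j), divisor n-1 = 4:
  S[X,X] = ((-2.2)·(-2.2) + (0.8)·(0.8) + (-0.2)·(-0.2) + (3.8)·(3.8) + (-2.2)·(-2.2)) / 4 = 24.8/4 = 6.2
  S[X,Y] = ((-2.2)·(-3) + (0.8)·(2) + (-0.2)·(0) + (3.8)·(1) + (-2.2)·(0)) / 4 = 12/4 = 3
  S[Y,Y] = ((-3)·(-3) + (2)·(2) + (0)·(0) + (1)·(1) + (0)·(0)) / 4 = 14/4 = 3.5
  S = [[6.2, 3],
 [3, 3.5]].

Step 3 — invert S. det(S) = 6.2·3.5 - (3)² = 12.7.
  S^{-1} = (1/det) · [[d, -b], [-b, a]] = [[0.2756, -0.2362],
 [-0.2362, 0.4882]].

Step 4 — quadratic form (x̄ - mu_0)^T · S^{-1} · (x̄ - mu_0):
  S^{-1} · (x̄ - mu_0) = (-0.7717, 0.6614),
  (x̄ - mu_0)^T · [...] = (-2.8)·(-0.7717) + (0)·(0.6614) = 2.1606.

Step 5 — scale by n: T² = 5 · 2.1606 = 10.8031.

T² ≈ 10.8031
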